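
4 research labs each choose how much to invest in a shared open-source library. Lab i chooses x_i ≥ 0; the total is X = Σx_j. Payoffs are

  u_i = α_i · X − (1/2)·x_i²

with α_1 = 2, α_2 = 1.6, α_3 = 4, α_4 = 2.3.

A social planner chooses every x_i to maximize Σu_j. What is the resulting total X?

39.6

Planner FOC: ∂(Σu_j)/∂x_i = (Σα_j) − x_i = 0, so x_i^SO = Σα_j = 9.9 for every i; X^SO = 39.6.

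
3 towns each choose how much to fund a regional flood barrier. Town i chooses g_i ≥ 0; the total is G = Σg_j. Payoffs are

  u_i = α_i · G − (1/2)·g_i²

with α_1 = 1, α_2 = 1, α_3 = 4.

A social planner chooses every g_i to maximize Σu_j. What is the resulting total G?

Planner FOC: ∂(Σu_j)/∂g_i = (Σα_j) − g_i = 0, so g_i^SO = Σα_j = 6 for every i; G^SO = 18.

18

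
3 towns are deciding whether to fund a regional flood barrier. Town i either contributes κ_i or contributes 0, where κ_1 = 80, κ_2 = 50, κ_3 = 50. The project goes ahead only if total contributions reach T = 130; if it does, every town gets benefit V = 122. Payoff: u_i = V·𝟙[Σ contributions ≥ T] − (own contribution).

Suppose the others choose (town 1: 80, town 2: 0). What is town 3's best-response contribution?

Others' total = 80. Contributing 50 brings total to 130 ≥ 130: gain V − κ_3 = 72.
Best response: 50.

50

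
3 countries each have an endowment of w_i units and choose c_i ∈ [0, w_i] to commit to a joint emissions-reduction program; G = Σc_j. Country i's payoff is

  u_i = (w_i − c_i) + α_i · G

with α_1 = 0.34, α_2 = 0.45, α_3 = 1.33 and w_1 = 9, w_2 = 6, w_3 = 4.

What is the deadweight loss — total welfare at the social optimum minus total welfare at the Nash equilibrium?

16.8

∂u_i/∂c_i = α_i − 1, so country i contributes w_i if α_i > 1, else 0.
α_i > 1 for i ∈ {3}; NE contributions (0, 0, 4), G = 4.
W^NE = Σw_i − G^NE + (Σα_i)·G^NE = 19 + 1.12·4 = 23.48.
Planner: ∂(Σu_j)/∂c_i = Σα_j − 1 = 1.12 > 0, so everyone contributes w_i; G^SO = 19, W^SO = 19 + 1.12·19 = 40.28.
Deadweight loss = 16.8.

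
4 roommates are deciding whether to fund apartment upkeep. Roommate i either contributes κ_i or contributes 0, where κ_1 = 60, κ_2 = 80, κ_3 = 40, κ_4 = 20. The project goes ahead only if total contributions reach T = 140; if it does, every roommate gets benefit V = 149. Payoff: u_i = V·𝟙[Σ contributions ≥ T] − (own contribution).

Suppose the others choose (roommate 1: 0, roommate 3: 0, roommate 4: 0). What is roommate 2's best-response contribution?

0

Others' total = 0. Even contributing 80 gives 80 < 140: no benefit either way.
Best response: 0.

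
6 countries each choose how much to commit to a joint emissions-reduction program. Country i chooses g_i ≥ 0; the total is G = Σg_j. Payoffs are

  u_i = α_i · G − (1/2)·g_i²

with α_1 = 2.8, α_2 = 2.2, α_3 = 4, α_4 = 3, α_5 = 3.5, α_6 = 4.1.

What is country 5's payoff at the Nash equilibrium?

Country i's FOC: ∂u_i/∂g_i = α_i − g_i = 0, so g_i* = α_i.
NE contributions = (2.8, 2.2, 4, 3, 3.5, 4.1); G = 19.6.
u_5 = α_5·G − ½·(g_5)² = 3.5·19.6 − ½·3.5² = 62.475.

62.475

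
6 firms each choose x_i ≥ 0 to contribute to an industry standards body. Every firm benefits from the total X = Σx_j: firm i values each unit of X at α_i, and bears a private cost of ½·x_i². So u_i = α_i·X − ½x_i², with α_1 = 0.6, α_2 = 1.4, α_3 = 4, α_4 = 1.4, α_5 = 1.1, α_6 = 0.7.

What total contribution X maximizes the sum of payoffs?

55.2

Planner FOC: ∂(Σu_j)/∂x_i = (Σα_j) − x_i = 0, so x_i^SO = Σα_j = 9.2 for every i; X^SO = 55.2.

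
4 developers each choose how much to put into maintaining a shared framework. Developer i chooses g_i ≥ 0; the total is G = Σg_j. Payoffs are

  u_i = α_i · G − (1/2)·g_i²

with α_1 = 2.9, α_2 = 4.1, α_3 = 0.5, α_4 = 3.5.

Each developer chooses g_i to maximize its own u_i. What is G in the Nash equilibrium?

11

Developer i's FOC: ∂u_i/∂g_i = α_i − g_i = 0, so g_i* = α_i.
NE contributions = (2.9, 4.1, 0.5, 3.5); G = 11.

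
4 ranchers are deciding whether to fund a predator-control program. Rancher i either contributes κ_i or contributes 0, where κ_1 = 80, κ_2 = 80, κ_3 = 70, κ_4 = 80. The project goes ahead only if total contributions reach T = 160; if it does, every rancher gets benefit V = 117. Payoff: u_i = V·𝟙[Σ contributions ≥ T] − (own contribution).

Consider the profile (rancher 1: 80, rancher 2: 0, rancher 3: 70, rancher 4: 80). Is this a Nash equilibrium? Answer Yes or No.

No

Total = 230 ≥ 160: provided.
Rancher 1 (pledges 80, payoff 37): dropping to 0 → total 150, payoff 0. No gain.
Rancher 2 (pledges 0, payoff 117): pledging 80 → total 310, payoff 37. No gain.
Rancher 3 (pledges 70, payoff 47): dropping to 0 → total 160, payoff 117. Profitable deviation.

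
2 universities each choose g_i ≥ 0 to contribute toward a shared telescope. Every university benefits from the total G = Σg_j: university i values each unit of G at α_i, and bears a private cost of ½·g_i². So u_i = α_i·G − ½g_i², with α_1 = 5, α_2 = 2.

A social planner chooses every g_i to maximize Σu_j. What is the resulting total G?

14

Planner FOC: ∂(Σu_j)/∂g_i = (Σα_j) − g_i = 0, so g_i^SO = Σα_j = 7 for every i; G^SO = 14.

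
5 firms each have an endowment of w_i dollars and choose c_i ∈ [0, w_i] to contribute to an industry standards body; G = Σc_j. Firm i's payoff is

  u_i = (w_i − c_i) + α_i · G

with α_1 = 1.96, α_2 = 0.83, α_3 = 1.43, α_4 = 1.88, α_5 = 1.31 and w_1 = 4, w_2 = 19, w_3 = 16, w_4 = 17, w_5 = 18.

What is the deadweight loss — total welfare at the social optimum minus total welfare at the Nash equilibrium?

121.79

∂u_i/∂c_i = α_i − 1, so firm i contributes w_i if α_i > 1, else 0.
α_i > 1 for i ∈ {1, 3, 4, 5}; NE contributions (4, 0, 16, 17, 18), G = 55.
W^NE = Σw_i − G^NE + (Σα_i)·G^NE = 74 + 6.41·55 = 426.55.
Planner: ∂(Σu_j)/∂c_i = Σα_j − 1 = 6.41 > 0, so everyone contributes w_i; G^SO = 74, W^SO = 74 + 6.41·74 = 548.34.
Deadweight loss = 121.79.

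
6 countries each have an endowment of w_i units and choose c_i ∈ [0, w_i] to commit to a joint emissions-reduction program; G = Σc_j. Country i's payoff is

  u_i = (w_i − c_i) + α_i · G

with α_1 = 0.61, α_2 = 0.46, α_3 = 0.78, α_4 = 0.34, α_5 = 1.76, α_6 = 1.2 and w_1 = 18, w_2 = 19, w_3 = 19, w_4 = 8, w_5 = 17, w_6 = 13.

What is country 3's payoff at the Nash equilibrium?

∂u_i/∂c_i = α_i − 1, so country i contributes w_i if α_i > 1, else 0.
α_i > 1 for i ∈ {5, 6}; NE contributions (0, 0, 0, 0, 17, 13), G = 30.
u_3 = (19 − 0) + 0.78·30 = 42.4.

42.4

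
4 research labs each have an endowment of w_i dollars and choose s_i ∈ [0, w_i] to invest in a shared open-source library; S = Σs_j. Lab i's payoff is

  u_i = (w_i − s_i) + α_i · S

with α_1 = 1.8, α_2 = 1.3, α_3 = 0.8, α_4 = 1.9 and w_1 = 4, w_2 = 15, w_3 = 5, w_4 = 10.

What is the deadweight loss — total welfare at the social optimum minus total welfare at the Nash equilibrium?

∂u_i/∂s_i = α_i − 1, so lab i contributes w_i if α_i > 1, else 0.
α_i > 1 for i ∈ {1, 2, 4}; NE contributions (4, 15, 0, 10), S = 29.
W^NE = Σw_i − S^NE + (Σα_i)·S^NE = 34 + 4.8·29 = 173.2.
Planner: ∂(Σu_j)/∂s_i = Σα_j − 1 = 4.8 > 0, so everyone contributes w_i; S^SO = 34, W^SO = 34 + 4.8·34 = 197.2.
Deadweight loss = 24.

24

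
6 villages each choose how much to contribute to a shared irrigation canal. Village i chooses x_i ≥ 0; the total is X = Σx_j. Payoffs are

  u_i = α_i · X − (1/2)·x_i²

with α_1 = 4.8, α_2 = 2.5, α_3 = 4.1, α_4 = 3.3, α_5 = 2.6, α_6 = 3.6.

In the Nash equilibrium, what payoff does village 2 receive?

49.125

Village i's FOC: ∂u_i/∂x_i = α_i − x_i = 0, so x_i* = α_i.
NE contributions = (4.8, 2.5, 4.1, 3.3, 2.6, 3.6); X = 20.9.
u_2 = α_2·X − ½·(x_2)² = 2.5·20.9 − ½·2.5² = 49.125.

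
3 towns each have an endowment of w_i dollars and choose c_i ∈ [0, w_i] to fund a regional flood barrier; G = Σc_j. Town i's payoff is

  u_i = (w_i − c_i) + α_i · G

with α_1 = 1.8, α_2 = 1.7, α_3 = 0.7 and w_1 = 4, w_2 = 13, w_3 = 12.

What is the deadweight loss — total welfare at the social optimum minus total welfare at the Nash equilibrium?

38.4

∂u_i/∂c_i = α_i − 1, so town i contributes w_i if α_i > 1, else 0.
α_i > 1 for i ∈ {1, 2}; NE contributions (4, 13, 0), G = 17.
W^NE = Σw_i − G^NE + (Σα_i)·G^NE = 29 + 3.2·17 = 83.4.
Planner: ∂(Σu_j)/∂c_i = Σα_j − 1 = 3.2 > 0, so everyone contributes w_i; G^SO = 29, W^SO = 29 + 3.2·29 = 121.8.
Deadweight loss = 38.4.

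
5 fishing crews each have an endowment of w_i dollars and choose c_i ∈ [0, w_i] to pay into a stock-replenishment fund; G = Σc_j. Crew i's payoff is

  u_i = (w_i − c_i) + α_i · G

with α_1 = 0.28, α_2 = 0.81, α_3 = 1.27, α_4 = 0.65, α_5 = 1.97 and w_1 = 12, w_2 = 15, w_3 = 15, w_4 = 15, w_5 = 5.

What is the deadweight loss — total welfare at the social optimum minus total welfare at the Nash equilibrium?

∂u_i/∂c_i = α_i − 1, so crew i contributes w_i if α_i > 1, else 0.
α_i > 1 for i ∈ {3, 5}; NE contributions (0, 0, 15, 0, 5), G = 20.
W^NE = Σw_i − G^NE + (Σα_i)·G^NE = 62 + 3.98·20 = 141.6.
Planner: ∂(Σu_j)/∂c_i = Σα_j − 1 = 3.98 > 0, so everyone contributes w_i; G^SO = 62, W^SO = 62 + 3.98·62 = 308.76.
Deadweight loss = 167.16.

167.16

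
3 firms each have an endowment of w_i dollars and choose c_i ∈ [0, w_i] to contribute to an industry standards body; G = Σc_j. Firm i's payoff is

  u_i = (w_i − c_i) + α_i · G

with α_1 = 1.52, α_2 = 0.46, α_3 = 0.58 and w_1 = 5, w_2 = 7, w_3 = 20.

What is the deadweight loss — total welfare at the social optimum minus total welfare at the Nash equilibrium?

∂u_i/∂c_i = α_i − 1, so firm i contributes w_i if α_i > 1, else 0.
α_i > 1 for i ∈ {1}; NE contributions (5, 0, 0), G = 5.
W^NE = Σw_i − G^NE + (Σα_i)·G^NE = 32 + 1.56·5 = 39.8.
Planner: ∂(Σu_j)/∂c_i = Σα_j − 1 = 1.56 > 0, so everyone contributes w_i; G^SO = 32, W^SO = 32 + 1.56·32 = 81.92.
Deadweight loss = 42.12.

42.12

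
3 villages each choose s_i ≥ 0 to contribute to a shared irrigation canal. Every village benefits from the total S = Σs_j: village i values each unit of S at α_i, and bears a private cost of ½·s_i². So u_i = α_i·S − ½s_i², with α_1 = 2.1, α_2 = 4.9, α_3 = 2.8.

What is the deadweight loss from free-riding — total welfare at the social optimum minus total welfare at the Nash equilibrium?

Village i's FOC: ∂u_i/∂s_i = α_i − s_i = 0, so s_i* = α_i.
NE contributions = (2.1, 4.9, 2.8); S = 9.8.
W^NE = (Σα)·S − ½Σα_i² = 9.8² − ½·36.26 = 77.91.
Planner sets s_i = Σα_j = 9.8 for every i, so S^SO = 3·9.8 = 29.4.
W^SO = (Σα)·S^SO − ½·3·(Σα)² = (3/2)·9.8² = 144.06.
Deadweight loss = W^SO − W^NE = 66.15.

66.15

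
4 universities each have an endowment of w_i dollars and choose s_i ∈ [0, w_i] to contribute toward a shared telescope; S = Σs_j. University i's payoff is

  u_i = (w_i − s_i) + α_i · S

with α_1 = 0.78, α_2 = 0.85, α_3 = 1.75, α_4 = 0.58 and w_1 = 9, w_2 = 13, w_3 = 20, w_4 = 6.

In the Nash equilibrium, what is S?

∂u_i/∂s_i = α_i − 1, so university i contributes w_i if α_i > 1, else 0.
α_i > 1 for i ∈ {3}; NE contributions (0, 0, 20, 0), S = 20.

20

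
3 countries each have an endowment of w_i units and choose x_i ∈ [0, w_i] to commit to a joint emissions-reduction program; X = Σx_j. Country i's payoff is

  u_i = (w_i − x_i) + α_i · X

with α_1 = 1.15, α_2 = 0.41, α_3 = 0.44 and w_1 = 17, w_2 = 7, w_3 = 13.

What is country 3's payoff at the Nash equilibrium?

∂u_i/∂x_i = α_i − 1, so country i contributes w_i if α_i > 1, else 0.
α_i > 1 for i ∈ {1}; NE contributions (17, 0, 0), X = 17.
u_3 = (13 − 0) + 0.44·17 = 20.48.

20.48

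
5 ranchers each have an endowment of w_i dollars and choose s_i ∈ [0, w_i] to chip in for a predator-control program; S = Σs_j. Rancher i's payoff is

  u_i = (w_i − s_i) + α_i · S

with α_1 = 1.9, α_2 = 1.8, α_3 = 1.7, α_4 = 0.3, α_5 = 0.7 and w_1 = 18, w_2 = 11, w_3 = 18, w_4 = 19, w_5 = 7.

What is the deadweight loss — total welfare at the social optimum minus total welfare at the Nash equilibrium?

140.4

∂u_i/∂s_i = α_i − 1, so rancher i contributes w_i if α_i > 1, else 0.
α_i > 1 for i ∈ {1, 2, 3}; NE contributions (18, 11, 18, 0, 0), S = 47.
W^NE = Σw_i − S^NE + (Σα_i)·S^NE = 73 + 5.4·47 = 326.8.
Planner: ∂(Σu_j)/∂s_i = Σα_j − 1 = 5.4 > 0, so everyone contributes w_i; S^SO = 73, W^SO = 73 + 5.4·73 = 467.2.
Deadweight loss = 140.4.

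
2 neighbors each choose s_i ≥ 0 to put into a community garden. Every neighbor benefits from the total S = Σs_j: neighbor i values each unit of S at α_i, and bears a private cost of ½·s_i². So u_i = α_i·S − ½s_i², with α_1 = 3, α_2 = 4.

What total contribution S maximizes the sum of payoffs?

14

Planner FOC: ∂(Σu_j)/∂s_i = (Σα_j) − s_i = 0, so s_i^SO = Σα_j = 7 for every i; S^SO = 14.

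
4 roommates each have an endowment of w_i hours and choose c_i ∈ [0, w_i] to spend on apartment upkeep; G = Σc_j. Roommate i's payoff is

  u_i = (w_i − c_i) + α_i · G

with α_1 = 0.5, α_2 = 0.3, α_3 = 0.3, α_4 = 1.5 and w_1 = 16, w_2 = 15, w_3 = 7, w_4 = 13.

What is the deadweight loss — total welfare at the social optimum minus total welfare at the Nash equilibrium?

60.8

∂u_i/∂c_i = α_i − 1, so roommate i contributes w_i if α_i > 1, else 0.
α_i > 1 for i ∈ {4}; NE contributions (0, 0, 0, 13), G = 13.
W^NE = Σw_i − G^NE + (Σα_i)·G^NE = 51 + 1.6·13 = 71.8.
Planner: ∂(Σu_j)/∂c_i = Σα_j − 1 = 1.6 > 0, so everyone contributes w_i; G^SO = 51, W^SO = 51 + 1.6·51 = 132.6.
Deadweight loss = 60.8.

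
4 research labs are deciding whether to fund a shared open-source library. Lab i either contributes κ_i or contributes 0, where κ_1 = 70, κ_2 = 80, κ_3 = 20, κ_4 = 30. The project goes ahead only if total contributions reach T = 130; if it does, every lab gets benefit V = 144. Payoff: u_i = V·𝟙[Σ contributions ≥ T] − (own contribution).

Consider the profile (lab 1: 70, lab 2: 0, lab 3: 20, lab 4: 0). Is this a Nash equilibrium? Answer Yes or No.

Total = 90 < 130: not provided.
Lab 1 (pledges 70, payoff -70): dropping to 0 → total 20, payoff 0. Profitable deviation.

No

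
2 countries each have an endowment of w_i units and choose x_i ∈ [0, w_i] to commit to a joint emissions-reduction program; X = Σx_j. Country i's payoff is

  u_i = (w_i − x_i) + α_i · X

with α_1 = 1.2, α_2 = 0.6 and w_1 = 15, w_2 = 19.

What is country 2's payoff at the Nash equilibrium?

28

∂u_i/∂x_i = α_i − 1, so country i contributes w_i if α_i > 1, else 0.
α_i > 1 for i ∈ {1}; NE contributions (15, 0), X = 15.
u_2 = (19 − 0) + 0.6·15 = 28.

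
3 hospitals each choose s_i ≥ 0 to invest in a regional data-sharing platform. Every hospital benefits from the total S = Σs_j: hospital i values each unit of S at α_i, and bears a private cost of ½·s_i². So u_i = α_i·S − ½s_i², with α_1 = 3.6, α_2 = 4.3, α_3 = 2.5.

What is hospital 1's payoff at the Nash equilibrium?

30.96

Hospital i's FOC: ∂u_i/∂s_i = α_i − s_i = 0, so s_i* = α_i.
NE contributions = (3.6, 4.3, 2.5); S = 10.4.
u_1 = α_1·S − ½·(s_1)² = 3.6·10.4 − ½·3.6² = 30.96.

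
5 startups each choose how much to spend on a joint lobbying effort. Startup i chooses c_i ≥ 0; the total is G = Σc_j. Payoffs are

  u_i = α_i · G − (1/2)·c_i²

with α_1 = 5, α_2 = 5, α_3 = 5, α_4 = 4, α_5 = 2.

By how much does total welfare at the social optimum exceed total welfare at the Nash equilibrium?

Startup i's FOC: ∂u_i/∂c_i = α_i − c_i = 0, so c_i* = α_i.
NE contributions = (5, 5, 5, 4, 2); G = 21.
W^NE = (Σα)·G − ½Σα_i² = 21² − ½·95 = 393.5.
Planner sets c_i = Σα_j = 21 for every i, so G^SO = 5·21 = 105.
W^SO = (Σα)·G^SO − ½·5·(Σα)² = (5/2)·21² = 1102.5.
Deadweight loss = W^SO − W^NE = 709.

709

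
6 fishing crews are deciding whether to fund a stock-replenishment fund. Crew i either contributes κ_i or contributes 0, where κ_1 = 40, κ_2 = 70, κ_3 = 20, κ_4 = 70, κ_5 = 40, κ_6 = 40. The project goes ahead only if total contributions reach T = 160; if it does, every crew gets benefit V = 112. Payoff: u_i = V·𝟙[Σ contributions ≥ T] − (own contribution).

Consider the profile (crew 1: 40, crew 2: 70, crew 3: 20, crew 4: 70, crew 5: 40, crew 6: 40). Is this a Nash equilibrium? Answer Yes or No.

No

Total = 280 ≥ 160: provided.
Crew 1 (pledges 40, payoff 72): dropping to 0 → total 240, payoff 112. Profitable deviation.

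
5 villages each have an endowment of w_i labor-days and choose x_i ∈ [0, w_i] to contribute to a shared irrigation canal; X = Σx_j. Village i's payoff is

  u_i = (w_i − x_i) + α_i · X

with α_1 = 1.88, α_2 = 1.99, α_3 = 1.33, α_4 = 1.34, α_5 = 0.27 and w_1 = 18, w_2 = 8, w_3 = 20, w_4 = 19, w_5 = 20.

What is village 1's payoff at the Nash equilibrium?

∂u_i/∂x_i = α_i − 1, so village i contributes w_i if α_i > 1, else 0.
α_i > 1 for i ∈ {1, 2, 3, 4}; NE contributions (18, 8, 20, 19, 0), X = 65.
u_1 = (18 − 18) + 1.88·65 = 122.2.

122.2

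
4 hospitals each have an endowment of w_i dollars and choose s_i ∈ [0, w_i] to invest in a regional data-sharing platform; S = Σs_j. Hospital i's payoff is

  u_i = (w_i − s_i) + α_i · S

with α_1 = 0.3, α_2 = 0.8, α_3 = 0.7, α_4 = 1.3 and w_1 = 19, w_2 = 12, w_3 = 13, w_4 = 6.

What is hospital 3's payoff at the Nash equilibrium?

∂u_i/∂s_i = α_i − 1, so hospital i contributes w_i if α_i > 1, else 0.
α_i > 1 for i ∈ {4}; NE contributions (0, 0, 0, 6), S = 6.
u_3 = (13 − 0) + 0.7·6 = 17.2.

17.2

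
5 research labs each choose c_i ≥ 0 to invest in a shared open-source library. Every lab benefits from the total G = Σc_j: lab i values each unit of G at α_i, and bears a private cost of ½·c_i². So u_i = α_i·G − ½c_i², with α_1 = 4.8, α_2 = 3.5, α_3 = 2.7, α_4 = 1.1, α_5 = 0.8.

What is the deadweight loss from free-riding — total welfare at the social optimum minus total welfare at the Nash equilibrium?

Lab i's FOC: ∂u_i/∂c_i = α_i − c_i = 0, so c_i* = α_i.
NE contributions = (4.8, 3.5, 2.7, 1.1, 0.8); G = 12.9.
W^NE = (Σα)·G − ½Σα_i² = 12.9² − ½·44.43 = 144.195.
Planner sets c_i = Σα_j = 12.9 for every i, so G^SO = 5·12.9 = 64.5.
W^SO = (Σα)·G^SO − ½·5·(Σα)² = (5/2)·12.9² = 416.025.
Deadweight loss = W^SO − W^NE = 271.83.

271.83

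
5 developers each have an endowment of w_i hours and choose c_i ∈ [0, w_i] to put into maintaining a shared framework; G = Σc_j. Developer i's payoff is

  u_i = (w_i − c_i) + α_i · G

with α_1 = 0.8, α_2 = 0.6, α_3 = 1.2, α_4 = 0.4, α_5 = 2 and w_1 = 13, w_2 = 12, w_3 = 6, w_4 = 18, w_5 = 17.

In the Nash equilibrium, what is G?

23

∂u_i/∂c_i = α_i − 1, so developer i contributes w_i if α_i > 1, else 0.
α_i > 1 for i ∈ {3, 5}; NE contributions (0, 0, 6, 0, 17), G = 23.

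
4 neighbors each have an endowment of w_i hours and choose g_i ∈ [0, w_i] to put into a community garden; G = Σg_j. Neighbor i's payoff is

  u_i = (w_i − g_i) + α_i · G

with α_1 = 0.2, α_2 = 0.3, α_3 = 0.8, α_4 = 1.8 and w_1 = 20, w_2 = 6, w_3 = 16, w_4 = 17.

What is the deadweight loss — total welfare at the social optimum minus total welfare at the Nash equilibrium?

88.2

∂u_i/∂g_i = α_i − 1, so neighbor i contributes w_i if α_i > 1, else 0.
α_i > 1 for i ∈ {4}; NE contributions (0, 0, 0, 17), G = 17.
W^NE = Σw_i − G^NE + (Σα_i)·G^NE = 59 + 2.1·17 = 94.7.
Planner: ∂(Σu_j)/∂g_i = Σα_j − 1 = 2.1 > 0, so everyone contributes w_i; G^SO = 59, W^SO = 59 + 2.1·59 = 182.9.
Deadweight loss = 88.2.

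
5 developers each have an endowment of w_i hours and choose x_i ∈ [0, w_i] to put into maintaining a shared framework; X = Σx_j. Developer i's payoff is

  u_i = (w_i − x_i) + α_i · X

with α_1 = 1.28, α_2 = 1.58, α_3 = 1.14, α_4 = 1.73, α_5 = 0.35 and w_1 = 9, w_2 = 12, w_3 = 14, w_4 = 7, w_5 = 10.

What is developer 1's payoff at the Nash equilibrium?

∂u_i/∂x_i = α_i − 1, so developer i contributes w_i if α_i > 1, else 0.
α_i > 1 for i ∈ {1, 2, 3, 4}; NE contributions (9, 12, 14, 7, 0), X = 42.
u_1 = (9 − 9) + 1.28·42 = 53.76.

53.76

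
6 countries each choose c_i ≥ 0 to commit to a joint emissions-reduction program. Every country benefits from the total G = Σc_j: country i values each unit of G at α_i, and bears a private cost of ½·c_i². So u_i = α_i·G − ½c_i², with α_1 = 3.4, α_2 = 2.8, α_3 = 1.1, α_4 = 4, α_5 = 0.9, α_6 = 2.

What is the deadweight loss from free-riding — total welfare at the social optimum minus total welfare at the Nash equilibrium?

423.99

Country i's FOC: ∂u_i/∂c_i = α_i − c_i = 0, so c_i* = α_i.
NE contributions = (3.4, 2.8, 1.1, 4, 0.9, 2); G = 14.2.
W^NE = (Σα)·G − ½Σα_i² = 14.2² − ½·41.42 = 180.93.
Planner sets c_i = Σα_j = 14.2 for every i, so G^SO = 6·14.2 = 85.2.
W^SO = (Σα)·G^SO − ½·6·(Σα)² = (6/2)·14.2² = 604.92.
Deadweight loss = W^SO − W^NE = 423.99.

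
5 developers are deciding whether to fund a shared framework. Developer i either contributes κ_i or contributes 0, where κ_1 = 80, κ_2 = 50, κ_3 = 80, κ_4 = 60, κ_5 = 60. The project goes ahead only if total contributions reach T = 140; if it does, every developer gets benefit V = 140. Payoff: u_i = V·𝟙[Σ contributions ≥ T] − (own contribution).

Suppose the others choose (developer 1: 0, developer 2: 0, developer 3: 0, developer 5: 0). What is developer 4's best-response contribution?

Others' total = 0. Even contributing 60 gives 60 < 140: no benefit either way.
Best response: 0.

0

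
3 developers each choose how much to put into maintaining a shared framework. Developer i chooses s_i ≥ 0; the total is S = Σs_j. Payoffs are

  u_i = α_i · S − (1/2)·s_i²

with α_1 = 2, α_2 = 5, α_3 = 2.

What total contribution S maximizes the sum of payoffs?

27

Planner FOC: ∂(Σu_j)/∂s_i = (Σα_j) − s_i = 0, so s_i^SO = Σα_j = 9 for every i; S^SO = 27.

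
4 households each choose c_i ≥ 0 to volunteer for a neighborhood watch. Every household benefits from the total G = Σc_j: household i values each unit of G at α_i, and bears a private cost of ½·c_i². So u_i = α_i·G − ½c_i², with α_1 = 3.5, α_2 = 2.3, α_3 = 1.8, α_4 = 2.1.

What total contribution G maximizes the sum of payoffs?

Planner FOC: ∂(Σu_j)/∂c_i = (Σα_j) − c_i = 0, so c_i^SO = Σα_j = 9.7 for every i; G^SO = 38.8.

38.8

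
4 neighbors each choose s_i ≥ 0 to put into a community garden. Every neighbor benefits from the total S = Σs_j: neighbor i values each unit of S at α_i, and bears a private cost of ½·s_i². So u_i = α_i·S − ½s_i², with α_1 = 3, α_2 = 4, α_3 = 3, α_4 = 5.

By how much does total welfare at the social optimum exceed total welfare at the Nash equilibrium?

254.5

Neighbor i's FOC: ∂u_i/∂s_i = α_i − s_i = 0, so s_i* = α_i.
NE contributions = (3, 4, 3, 5); S = 15.
W^NE = (Σα)·S − ½Σα_i² = 15² − ½·59 = 195.5.
Planner sets s_i = Σα_j = 15 for every i, so S^SO = 4·15 = 60.
W^SO = (Σα)·S^SO − ½·4·(Σα)² = (4/2)·15² = 450.
Deadweight loss = W^SO − W^NE = 254.5.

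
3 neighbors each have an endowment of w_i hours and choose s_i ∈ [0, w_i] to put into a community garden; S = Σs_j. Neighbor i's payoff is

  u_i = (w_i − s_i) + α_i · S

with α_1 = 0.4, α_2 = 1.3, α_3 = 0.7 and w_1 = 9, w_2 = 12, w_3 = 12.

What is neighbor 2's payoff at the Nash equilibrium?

15.6

∂u_i/∂s_i = α_i − 1, so neighbor i contributes w_i if α_i > 1, else 0.
α_i > 1 for i ∈ {2}; NE contributions (0, 12, 0), S = 12.
u_2 = (12 − 12) + 1.3·12 = 15.6.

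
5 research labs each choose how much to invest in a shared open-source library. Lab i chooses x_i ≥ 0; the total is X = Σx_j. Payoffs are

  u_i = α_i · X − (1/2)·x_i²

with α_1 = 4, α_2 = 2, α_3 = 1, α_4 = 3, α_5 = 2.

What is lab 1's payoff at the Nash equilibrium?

Lab i's FOC: ∂u_i/∂x_i = α_i − x_i = 0, so x_i* = α_i.
NE contributions = (4, 2, 1, 3, 2); X = 12.
u_1 = α_1·X − ½·(x_1)² = 4·12 − ½·4² = 40.

40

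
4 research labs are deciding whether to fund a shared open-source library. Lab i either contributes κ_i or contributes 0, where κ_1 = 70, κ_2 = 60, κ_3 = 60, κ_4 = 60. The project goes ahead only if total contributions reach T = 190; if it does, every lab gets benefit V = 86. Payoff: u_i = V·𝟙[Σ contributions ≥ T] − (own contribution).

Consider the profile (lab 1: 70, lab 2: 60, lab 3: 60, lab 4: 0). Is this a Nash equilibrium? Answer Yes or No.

Total = 190 ≥ 190: provided.
Lab 1 (pledges 70, payoff 16): dropping to 0 → total 120, payoff 0. No gain.
Lab 2 (pledges 60, payoff 26): dropping to 0 → total 130, payoff 0. No gain.
Lab 3 (pledges 60, payoff 26): dropping to 0 → total 130, payoff 0. No gain.
Lab 4 (pledges 0, payoff 86): pledging 60 → total 250, payoff 26. No gain.

Yes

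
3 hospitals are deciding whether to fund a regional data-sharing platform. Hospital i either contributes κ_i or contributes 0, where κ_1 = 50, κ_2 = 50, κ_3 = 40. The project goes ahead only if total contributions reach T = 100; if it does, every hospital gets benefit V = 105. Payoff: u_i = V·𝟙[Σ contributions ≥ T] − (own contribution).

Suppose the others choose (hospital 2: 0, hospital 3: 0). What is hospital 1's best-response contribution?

0

Others' total = 0. Even contributing 50 gives 50 < 100: no benefit either way.
Best response: 0.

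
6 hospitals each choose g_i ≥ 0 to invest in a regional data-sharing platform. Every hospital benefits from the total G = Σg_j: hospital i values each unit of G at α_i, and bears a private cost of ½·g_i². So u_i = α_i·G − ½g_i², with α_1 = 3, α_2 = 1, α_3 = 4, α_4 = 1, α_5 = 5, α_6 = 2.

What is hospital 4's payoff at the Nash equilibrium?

Hospital i's FOC: ∂u_i/∂g_i = α_i − g_i = 0, so g_i* = α_i.
NE contributions = (3, 1, 4, 1, 5, 2); G = 16.
u_4 = α_4·G − ½·(g_4)² = 1·16 − ½·1² = 15.5.

15.5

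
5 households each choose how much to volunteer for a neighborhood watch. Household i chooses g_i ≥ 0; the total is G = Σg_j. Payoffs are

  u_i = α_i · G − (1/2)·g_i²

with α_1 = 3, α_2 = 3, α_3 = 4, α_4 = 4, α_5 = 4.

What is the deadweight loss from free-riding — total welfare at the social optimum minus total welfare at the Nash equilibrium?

Household i's FOC: ∂u_i/∂g_i = α_i − g_i = 0, so g_i* = α_i.
NE contributions = (3, 3, 4, 4, 4); G = 18.
W^NE = (Σα)·G − ½Σα_i² = 18² − ½·66 = 291.
Planner sets g_i = Σα_j = 18 for every i, so G^SO = 5·18 = 90.
W^SO = (Σα)·G^SO − ½·5·(Σα)² = (5/2)·18² = 810.
Deadweight loss = W^SO − W^NE = 519.

519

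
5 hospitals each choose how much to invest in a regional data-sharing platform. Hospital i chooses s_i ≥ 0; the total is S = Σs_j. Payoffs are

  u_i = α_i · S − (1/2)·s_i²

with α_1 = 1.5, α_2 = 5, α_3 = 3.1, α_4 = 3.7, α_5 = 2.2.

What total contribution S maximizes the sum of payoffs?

77.5

Planner FOC: ∂(Σu_j)/∂s_i = (Σα_j) − s_i = 0, so s_i^SO = Σα_j = 15.5 for every i; S^SO = 77.5.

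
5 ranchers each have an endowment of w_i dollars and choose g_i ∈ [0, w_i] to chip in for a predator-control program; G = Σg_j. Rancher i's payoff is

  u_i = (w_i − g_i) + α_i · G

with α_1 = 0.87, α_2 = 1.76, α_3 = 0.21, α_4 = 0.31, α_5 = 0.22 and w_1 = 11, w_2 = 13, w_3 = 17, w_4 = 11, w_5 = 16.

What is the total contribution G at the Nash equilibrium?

13

∂u_i/∂g_i = α_i − 1, so rancher i contributes w_i if α_i > 1, else 0.
α_i > 1 for i ∈ {2}; NE contributions (0, 13, 0, 0, 0), G = 13.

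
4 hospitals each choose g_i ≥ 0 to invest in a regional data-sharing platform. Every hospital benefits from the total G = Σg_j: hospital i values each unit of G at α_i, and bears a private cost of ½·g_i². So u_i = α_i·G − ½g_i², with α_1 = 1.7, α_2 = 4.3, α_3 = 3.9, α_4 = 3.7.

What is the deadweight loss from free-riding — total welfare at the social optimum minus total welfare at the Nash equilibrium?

Hospital i's FOC: ∂u_i/∂g_i = α_i − g_i = 0, so g_i* = α_i.
NE contributions = (1.7, 4.3, 3.9, 3.7); G = 13.6.
W^NE = (Σα)·G − ½Σα_i² = 13.6² − ½·50.28 = 159.82.
Planner sets g_i = Σα_j = 13.6 for every i, so G^SO = 4·13.6 = 54.4.
W^SO = (Σα)·G^SO − ½·4·(Σα)² = (4/2)·13.6² = 369.92.
Deadweight loss = W^SO − W^NE = 210.1.

210.1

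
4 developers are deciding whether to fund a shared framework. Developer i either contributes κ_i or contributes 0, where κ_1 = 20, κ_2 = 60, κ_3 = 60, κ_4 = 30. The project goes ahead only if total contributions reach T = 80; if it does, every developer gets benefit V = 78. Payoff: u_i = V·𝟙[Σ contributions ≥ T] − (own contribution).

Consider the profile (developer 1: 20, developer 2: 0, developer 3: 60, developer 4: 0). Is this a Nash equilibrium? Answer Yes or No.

Total = 80 ≥ 80: provided.
Developer 1 (pledges 20, payoff 58): dropping to 0 → total 60, payoff 0. No gain.
Developer 2 (pledges 0, payoff 78): pledging 60 → total 140, payoff 18. No gain.
Developer 3 (pledges 60, payoff 18): dropping to 0 → total 20, payoff 0. No gain.
Developer 4 (pledges 0, payoff 78): pledging 30 → total 110, payoff 48. No gain.

Yes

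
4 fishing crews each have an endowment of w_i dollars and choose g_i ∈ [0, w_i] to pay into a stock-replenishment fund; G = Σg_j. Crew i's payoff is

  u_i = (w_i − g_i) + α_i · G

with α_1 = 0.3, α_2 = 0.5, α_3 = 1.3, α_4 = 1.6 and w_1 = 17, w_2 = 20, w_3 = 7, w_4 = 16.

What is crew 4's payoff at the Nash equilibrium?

∂u_i/∂g_i = α_i − 1, so crew i contributes w_i if α_i > 1, else 0.
α_i > 1 for i ∈ {3, 4}; NE contributions (0, 0, 7, 16), G = 23.
u_4 = (16 − 16) + 1.6·23 = 36.8.

36.8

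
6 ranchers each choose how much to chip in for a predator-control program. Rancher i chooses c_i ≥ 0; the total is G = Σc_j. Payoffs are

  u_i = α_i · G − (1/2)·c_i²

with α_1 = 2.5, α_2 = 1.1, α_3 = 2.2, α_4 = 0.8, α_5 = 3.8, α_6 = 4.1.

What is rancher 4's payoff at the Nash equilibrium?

Rancher i's FOC: ∂u_i/∂c_i = α_i − c_i = 0, so c_i* = α_i.
NE contributions = (2.5, 1.1, 2.2, 0.8, 3.8, 4.1); G = 14.5.
u_4 = α_4·G − ½·(c_4)² = 0.8·14.5 − ½·0.8² = 11.28.

11.28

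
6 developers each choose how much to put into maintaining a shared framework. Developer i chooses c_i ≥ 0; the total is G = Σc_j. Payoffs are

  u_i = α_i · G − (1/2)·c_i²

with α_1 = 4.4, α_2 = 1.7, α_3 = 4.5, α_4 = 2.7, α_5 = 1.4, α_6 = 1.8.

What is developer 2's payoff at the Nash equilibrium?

Developer i's FOC: ∂u_i/∂c_i = α_i − c_i = 0, so c_i* = α_i.
NE contributions = (4.4, 1.7, 4.5, 2.7, 1.4, 1.8); G = 16.5.
u_2 = α_2·G − ½·(c_2)² = 1.7·16.5 − ½·1.7² = 26.605.

26.605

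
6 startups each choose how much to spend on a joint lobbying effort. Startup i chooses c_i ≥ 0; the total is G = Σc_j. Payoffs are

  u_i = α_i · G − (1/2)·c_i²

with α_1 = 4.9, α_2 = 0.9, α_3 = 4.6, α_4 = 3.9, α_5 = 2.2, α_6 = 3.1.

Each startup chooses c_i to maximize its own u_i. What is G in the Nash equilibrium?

19.6

Startup i's FOC: ∂u_i/∂c_i = α_i − c_i = 0, so c_i* = α_i.
NE contributions = (4.9, 0.9, 4.6, 3.9, 2.2, 3.1); G = 19.6.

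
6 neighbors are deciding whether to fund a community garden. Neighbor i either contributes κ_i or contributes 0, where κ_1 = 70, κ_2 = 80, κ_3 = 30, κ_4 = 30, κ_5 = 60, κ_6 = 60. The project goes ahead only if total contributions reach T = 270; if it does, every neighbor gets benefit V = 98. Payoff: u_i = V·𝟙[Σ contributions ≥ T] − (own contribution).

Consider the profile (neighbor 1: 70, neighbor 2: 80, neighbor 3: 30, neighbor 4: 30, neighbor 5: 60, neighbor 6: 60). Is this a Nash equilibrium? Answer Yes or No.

No

Total = 330 ≥ 270: provided.
Neighbor 1 (pledges 70, payoff 28): dropping to 0 → total 260, payoff 0. No gain.
Neighbor 2 (pledges 80, payoff 18): dropping to 0 → total 250, payoff 0. No gain.
Neighbor 3 (pledges 30, payoff 68): dropping to 0 → total 300, payoff 98. Profitable deviation.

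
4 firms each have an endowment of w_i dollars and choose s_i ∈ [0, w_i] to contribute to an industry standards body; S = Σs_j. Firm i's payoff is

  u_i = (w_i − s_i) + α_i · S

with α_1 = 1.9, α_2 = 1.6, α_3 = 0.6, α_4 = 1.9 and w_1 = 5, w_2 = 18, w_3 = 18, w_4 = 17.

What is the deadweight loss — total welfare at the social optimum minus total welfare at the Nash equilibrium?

90

∂u_i/∂s_i = α_i − 1, so firm i contributes w_i if α_i > 1, else 0.
α_i > 1 for i ∈ {1, 2, 4}; NE contributions (5, 18, 0, 17), S = 40.
W^NE = Σw_i − S^NE + (Σα_i)·S^NE = 58 + 5·40 = 258.
Planner: ∂(Σu_j)/∂s_i = Σα_j − 1 = 5 > 0, so everyone contributes w_i; S^SO = 58, W^SO = 58 + 5·58 = 348.
Deadweight loss = 90.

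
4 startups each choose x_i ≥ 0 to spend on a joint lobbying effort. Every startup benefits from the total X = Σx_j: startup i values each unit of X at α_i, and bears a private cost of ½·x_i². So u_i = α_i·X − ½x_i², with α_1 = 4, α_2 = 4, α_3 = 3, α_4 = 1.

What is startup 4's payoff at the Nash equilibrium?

11.5

Startup i's FOC: ∂u_i/∂x_i = α_i − x_i = 0, so x_i* = α_i.
NE contributions = (4, 4, 3, 1); X = 12.
u_4 = α_4·X − ½·(x_4)² = 1·12 − ½·1² = 11.5.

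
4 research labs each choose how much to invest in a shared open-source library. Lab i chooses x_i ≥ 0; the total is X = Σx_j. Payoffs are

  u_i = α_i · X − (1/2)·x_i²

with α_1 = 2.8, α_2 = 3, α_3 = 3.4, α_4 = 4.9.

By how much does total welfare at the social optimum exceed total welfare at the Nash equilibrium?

Lab i's FOC: ∂u_i/∂x_i = α_i − x_i = 0, so x_i* = α_i.
NE contributions = (2.8, 3, 3.4, 4.9); X = 14.1.
W^NE = (Σα)·X − ½Σα_i² = 14.1² − ½·52.41 = 172.605.
Planner sets x_i = Σα_j = 14.1 for every i, so X^SO = 4·14.1 = 56.4.
W^SO = (Σα)·X^SO − ½·4·(Σα)² = (4/2)·14.1² = 397.62.
Deadweight loss = W^SO − W^NE = 225.015.

225.015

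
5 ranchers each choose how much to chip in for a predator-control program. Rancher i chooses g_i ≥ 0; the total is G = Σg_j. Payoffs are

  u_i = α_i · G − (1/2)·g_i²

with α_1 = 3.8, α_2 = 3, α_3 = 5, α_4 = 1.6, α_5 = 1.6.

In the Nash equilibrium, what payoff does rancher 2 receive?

40.5

Rancher i's FOC: ∂u_i/∂g_i = α_i − g_i = 0, so g_i* = α_i.
NE contributions = (3.8, 3, 5, 1.6, 1.6); G = 15.
u_2 = α_2·G − ½·(g_2)² = 3·15 − ½·3² = 40.5.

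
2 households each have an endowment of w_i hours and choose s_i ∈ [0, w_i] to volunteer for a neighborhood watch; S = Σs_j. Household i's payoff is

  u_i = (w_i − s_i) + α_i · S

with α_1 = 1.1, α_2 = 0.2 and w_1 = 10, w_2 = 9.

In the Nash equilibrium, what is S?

10

∂u_i/∂s_i = α_i − 1, so household i contributes w_i if α_i > 1, else 0.
α_i > 1 for i ∈ {1}; NE contributions (10, 0), S = 10.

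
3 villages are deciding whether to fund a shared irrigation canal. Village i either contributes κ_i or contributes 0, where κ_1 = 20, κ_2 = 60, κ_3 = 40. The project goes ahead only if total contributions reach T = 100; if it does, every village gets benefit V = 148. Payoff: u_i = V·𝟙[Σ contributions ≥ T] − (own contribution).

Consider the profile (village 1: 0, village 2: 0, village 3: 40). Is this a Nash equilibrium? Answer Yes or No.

No

Total = 40 < 100: not provided.
Village 1 (pledges 0, payoff 0): pledging 20 → total 60, payoff -20. No gain.
Village 2 (pledges 0, payoff 0): pledging 60 → total 100, payoff 88. Profitable deviation.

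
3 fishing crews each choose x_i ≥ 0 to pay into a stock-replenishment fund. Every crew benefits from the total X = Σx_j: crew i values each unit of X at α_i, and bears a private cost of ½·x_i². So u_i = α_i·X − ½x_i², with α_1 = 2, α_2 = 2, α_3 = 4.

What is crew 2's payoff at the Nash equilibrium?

14

Crew i's FOC: ∂u_i/∂x_i = α_i − x_i = 0, so x_i* = α_i.
NE contributions = (2, 2, 4); X = 8.
u_2 = α_2·X − ½·(x_2)² = 2·8 − ½·2² = 14.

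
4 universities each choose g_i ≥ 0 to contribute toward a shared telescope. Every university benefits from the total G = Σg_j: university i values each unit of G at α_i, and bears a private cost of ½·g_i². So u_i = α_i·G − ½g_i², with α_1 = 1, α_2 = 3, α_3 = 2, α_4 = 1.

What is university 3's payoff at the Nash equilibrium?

12

University i's FOC: ∂u_i/∂g_i = α_i − g_i = 0, so g_i* = α_i.
NE contributions = (1, 3, 2, 1); G = 7.
u_3 = α_3·G − ½·(g_3)² = 2·7 − ½·2² = 12.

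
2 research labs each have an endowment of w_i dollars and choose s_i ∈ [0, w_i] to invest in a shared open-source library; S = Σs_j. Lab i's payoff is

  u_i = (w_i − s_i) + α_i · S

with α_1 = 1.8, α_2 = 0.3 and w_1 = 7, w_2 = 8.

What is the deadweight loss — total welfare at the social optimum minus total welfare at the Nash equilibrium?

8.8

∂u_i/∂s_i = α_i − 1, so lab i contributes w_i if α_i > 1, else 0.
α_i > 1 for i ∈ {1}; NE contributions (7, 0), S = 7.
W^NE = Σw_i − S^NE + (Σα_i)·S^NE = 15 + 1.1·7 = 22.7.
Planner: ∂(Σu_j)/∂s_i = Σα_j − 1 = 1.1 > 0, so everyone contributes w_i; S^SO = 15, W^SO = 15 + 1.1·15 = 31.5.
Deadweight loss = 8.8.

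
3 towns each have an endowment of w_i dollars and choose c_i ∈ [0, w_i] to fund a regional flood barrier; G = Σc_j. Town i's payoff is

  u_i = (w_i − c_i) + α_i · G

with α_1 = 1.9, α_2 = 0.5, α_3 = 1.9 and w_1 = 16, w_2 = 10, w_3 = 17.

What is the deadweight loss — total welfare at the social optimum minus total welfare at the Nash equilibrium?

33

∂u_i/∂c_i = α_i − 1, so town i contributes w_i if α_i > 1, else 0.
α_i > 1 for i ∈ {1, 3}; NE contributions (16, 0, 17), G = 33.
W^NE = Σw_i − G^NE + (Σα_i)·G^NE = 43 + 3.3·33 = 151.9.
Planner: ∂(Σu_j)/∂c_i = Σα_j − 1 = 3.3 > 0, so everyone contributes w_i; G^SO = 43, W^SO = 43 + 3.3·43 = 184.9.
Deadweight loss = 33.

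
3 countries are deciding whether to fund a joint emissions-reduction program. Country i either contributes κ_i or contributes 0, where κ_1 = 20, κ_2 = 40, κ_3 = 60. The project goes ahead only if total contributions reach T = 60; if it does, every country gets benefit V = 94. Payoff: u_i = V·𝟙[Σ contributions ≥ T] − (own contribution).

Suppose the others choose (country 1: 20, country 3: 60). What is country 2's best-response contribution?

Others' total = 80 ≥ 60; contributing adds cost 40 for no extra benefit.
Best response: 0.

0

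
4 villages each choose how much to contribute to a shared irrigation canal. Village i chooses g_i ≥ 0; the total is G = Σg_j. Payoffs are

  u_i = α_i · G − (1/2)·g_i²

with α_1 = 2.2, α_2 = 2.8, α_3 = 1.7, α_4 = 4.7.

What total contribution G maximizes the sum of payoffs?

Planner FOC: ∂(Σu_j)/∂g_i = (Σα_j) − g_i = 0, so g_i^SO = Σα_j = 11.4 for every i; G^SO = 45.6.

45.6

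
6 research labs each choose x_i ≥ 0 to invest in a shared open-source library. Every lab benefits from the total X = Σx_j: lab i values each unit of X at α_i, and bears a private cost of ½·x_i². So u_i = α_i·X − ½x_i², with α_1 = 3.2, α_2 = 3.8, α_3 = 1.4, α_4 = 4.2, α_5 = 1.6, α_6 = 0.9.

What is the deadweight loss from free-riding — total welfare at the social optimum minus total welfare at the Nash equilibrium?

Lab i's FOC: ∂u_i/∂x_i = α_i − x_i = 0, so x_i* = α_i.
NE contributions = (3.2, 3.8, 1.4, 4.2, 1.6, 0.9); X = 15.1.
W^NE = (Σα)·X − ½Σα_i² = 15.1² − ½·47.65 = 204.185.
Planner sets x_i = Σα_j = 15.1 for every i, so X^SO = 6·15.1 = 90.6.
W^SO = (Σα)·X^SO − ½·6·(Σα)² = (6/2)·15.1² = 684.03.
Deadweight loss = W^SO − W^NE = 479.845.

479.845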